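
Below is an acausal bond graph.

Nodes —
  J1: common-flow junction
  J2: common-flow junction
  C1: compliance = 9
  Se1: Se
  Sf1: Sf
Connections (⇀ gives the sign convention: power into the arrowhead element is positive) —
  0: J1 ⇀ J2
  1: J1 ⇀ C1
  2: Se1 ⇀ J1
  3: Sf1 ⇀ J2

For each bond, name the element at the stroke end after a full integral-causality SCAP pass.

β0 →J2
β1 →J1
β2 →J1
β3 →Sf1

b2 →J1  (Se1: effort source, stroke at far end)
b3 →Sf1  (Sf1 (Sf) sets flow on bond)
b0 →J2  (1-jn J2 has f-setter on 3)
b1 →J1  (J1: bond 0 brought flow, rest push out)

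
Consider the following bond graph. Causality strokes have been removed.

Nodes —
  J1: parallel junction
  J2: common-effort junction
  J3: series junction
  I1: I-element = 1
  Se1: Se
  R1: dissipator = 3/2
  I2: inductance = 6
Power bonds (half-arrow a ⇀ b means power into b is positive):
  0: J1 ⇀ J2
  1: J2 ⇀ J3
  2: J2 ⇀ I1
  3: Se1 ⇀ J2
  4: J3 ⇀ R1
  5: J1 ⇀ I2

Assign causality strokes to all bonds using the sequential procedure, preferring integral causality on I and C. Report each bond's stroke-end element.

β0 |J1
β1 |J3
β2 |I1
β3 |J2
β4 |R1
β5 |I2

#3 →J2  (Se1 (Se) sets effort on bond)
#0 →J1  (0-jn J2 has e-setter on 3)
#1 →J3  (J2: bond 3 brought effort, rest push out)
#2 →I1  (J2 effort already set via bond 3)
#4 →R1  (only one flow-in slot at J3)
#5 →I2  (0-jn J1 has e-setter on 0)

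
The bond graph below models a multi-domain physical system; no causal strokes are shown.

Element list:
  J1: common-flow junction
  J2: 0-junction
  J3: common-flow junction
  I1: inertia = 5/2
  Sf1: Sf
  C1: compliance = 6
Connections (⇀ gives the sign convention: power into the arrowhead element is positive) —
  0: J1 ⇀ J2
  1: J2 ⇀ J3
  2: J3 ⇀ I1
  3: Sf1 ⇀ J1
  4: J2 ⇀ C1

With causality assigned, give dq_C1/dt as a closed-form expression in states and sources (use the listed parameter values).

#3 stroke→Sf1  (Sf1 fixes flow; stroke at Sf1)
#0 stroke→J1  (J1 flow already set via bond 3)
#2 stroke→I1  (I1 outputs flow p/I1)
#1 stroke→J3  (J3: bond 2 brought flow, rest push out)
#4 stroke→J2  (J2 needs exactly one e-in)

dq_C1/dt = F_Sf1 - 2*p_I1/5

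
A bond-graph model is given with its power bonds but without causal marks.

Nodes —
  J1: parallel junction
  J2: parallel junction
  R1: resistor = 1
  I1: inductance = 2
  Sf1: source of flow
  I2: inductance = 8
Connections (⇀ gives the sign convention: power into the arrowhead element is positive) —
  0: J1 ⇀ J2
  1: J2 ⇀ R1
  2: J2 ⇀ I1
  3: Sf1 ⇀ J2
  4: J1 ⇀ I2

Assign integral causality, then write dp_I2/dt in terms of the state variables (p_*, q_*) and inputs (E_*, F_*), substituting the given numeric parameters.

β3 |Sf1  (source Sf1 imposes f)
β2 |I1  (I1 integral (f out))
β4 |I2  (I2: I, integral causality)
β0 |J1  (J1 needs exactly one e-in)
β1 |J2  (J2: last free bond brings effort in)

dp_I2/dt = F_Sf1 - p_I1/2 - p_I2/8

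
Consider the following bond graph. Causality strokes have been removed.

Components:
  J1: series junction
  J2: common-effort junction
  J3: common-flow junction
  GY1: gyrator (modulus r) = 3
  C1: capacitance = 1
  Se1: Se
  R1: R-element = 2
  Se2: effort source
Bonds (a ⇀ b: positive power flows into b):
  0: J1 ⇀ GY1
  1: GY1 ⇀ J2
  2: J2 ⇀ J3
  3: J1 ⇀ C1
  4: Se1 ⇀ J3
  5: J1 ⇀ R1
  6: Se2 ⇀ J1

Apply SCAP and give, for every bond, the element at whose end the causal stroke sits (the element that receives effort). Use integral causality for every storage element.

bond 4 stroke at J3  (Se1 fixes effort; stroke away)
bond 6 stroke at J1  (Se2 fixes effort; stroke away)
bond 2 stroke at J2  (J3 needs exactly one f-in)
bond 1 stroke at GY1  (0-jn J2 has e-setter on 2)
bond 0 stroke at GY1  (through GY1, causality inverts; strokes same side of GY1)
bond 3 stroke at J1  (common-f at J1 fixed by 0)
bond 5 stroke at J1  (1-jn J1 has f-setter on 0)

#0 →GY1
#1 →GY1
#2 →J2
#3 →J1
#4 →J3
#5 →J1
#6 →J1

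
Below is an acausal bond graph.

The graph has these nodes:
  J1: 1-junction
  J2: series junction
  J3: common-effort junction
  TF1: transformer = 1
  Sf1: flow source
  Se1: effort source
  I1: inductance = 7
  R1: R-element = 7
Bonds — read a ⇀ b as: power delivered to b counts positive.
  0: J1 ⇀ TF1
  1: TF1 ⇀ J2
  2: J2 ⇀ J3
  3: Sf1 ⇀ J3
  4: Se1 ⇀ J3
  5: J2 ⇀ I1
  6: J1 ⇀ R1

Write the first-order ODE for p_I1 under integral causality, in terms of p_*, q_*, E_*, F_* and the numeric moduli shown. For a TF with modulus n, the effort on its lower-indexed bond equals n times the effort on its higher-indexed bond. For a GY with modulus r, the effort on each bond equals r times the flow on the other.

b3 |Sf1  (source Sf1 imposes f)
b4 |J3  (source Se1 imposes e)
b2 |J2  (common-e at J3 fixed by 4)
b5 |I1  (prefer integral on I1)
b1 |J2  (J2: bond 5 brought flow, rest push out)
b0 |TF1  (TF1 one-in-one-out from 1)
b6 |J1  (J1 flow already set via bond 0)

dp_I1/dt = -E_Se1 - p_I1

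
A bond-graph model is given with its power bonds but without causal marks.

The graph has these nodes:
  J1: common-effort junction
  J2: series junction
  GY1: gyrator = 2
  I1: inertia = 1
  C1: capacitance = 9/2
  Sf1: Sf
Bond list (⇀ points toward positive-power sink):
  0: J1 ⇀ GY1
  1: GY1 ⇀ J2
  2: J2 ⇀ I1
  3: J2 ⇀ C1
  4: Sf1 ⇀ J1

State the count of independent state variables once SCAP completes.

2  (C1, I1 all integral)

b4 |Sf1  (source Sf1 imposes f)
b0 |J1  (J1 needs exactly one e-in)
b1 |J2  (GY1: gyrator matches bond 0)
b2 |I1  (prefer integral on I1)
b3 |J2  (common-f at J2 fixed by 2)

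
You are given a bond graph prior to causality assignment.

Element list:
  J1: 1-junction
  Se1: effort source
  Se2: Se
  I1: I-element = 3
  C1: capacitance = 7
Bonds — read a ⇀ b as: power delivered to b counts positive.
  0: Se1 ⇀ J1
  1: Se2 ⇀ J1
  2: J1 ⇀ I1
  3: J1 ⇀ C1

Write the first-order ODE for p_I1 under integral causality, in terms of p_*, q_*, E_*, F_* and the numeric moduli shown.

bond 0 |J1  (Se1 (Se) sets effort on bond)
bond 1 |J1  (Se2 (Se) sets effort on bond)
bond 2 |I1  (I1 integral (f out))
bond 3 |J1  (J1 flow already set via bond 2)

dp_I1/dt = E_Se1 + E_Se2 - q_C1/7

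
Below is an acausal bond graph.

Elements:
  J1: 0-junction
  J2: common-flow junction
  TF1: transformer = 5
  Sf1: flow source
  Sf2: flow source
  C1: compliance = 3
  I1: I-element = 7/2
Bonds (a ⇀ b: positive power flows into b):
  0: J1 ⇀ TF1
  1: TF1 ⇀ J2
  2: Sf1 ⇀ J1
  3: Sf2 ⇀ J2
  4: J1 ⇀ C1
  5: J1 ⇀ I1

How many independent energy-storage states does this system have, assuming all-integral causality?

β2 stroke at Sf1  (Sf1: flow source, stroke at near end)
β3 stroke at Sf2  (Sf2 fixes flow; stroke at Sf2)
β1 stroke at J2  (J2: bond 3 brought flow, rest push out)
β0 stroke at TF1  (TF TF1: opposite of bond 1)
β4 stroke at J1  (C1 outputs effort q/C1)
β5 stroke at I1  (common-e at J1 fixed by 4)

2  (C1, I1 all integral)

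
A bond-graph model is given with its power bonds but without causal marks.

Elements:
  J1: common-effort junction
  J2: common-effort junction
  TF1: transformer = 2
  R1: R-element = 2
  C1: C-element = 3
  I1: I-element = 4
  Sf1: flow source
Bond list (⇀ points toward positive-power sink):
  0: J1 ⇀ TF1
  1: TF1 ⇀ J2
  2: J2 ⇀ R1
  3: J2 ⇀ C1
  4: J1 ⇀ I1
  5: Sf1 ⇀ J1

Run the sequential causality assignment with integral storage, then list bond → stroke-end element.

β5 →Sf1  (source Sf1 imposes f)
β3 →J2  (C1 outputs effort q/C1)
β1 →TF1  (J2: bond 3 brought effort, rest push out)
β2 →R1  (0-jn J2 has e-setter on 3)
β0 →J1  (TF1 one-in-one-out from 1)
β4 →I1  (J1: bond 0 brought effort, rest push out)

#0 stroke at J1
#1 stroke at TF1
#2 stroke at R1
#3 stroke at J2
#4 stroke at I1
#5 stroke at Sf1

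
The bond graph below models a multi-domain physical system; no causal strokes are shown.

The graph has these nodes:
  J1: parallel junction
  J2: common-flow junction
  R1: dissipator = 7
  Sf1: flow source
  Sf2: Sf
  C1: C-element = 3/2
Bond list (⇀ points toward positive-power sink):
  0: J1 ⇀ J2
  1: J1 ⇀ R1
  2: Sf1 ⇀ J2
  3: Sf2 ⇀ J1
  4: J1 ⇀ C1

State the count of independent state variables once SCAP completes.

#2 stroke at Sf1  (Sf1: flow source, stroke at near end)
#3 stroke at Sf2  (Sf2 (Sf) sets flow on bond)
#0 stroke at J2  (J2: bond 2 brought flow, rest push out)
#4 stroke at J1  (C1 outputs effort q/C1)
#1 stroke at R1  (J1: bond 4 brought effort, rest push out)

1  (C1 all integral)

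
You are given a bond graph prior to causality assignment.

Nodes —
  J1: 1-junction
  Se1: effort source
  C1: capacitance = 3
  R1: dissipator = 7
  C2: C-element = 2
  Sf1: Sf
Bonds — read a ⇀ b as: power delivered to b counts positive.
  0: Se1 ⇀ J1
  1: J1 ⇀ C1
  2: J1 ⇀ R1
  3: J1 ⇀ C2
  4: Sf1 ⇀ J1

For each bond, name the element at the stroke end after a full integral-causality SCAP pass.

b0 stroke→J1  (Se1 fixes effort; stroke away)
b4 stroke→Sf1  (Sf1 (Sf) sets flow on bond)
b1 stroke→J1  (J1: bond 4 brought flow, rest push out)
b2 stroke→J1  (J1 flow already set via bond 4)
b3 stroke→J1  (1-jn J1 has f-setter on 4)

b0 →J1
b1 →J1
b2 →J1
b3 →J1
b4 →Sf1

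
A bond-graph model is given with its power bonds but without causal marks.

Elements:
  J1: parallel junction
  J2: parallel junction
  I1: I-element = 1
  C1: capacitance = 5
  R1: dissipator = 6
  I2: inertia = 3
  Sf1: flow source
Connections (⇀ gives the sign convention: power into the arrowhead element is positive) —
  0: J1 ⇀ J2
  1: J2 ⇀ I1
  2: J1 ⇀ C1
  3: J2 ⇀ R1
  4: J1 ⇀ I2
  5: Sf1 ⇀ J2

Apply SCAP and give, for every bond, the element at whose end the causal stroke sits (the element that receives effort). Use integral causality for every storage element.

β5 |Sf1  (Sf1: flow source, stroke at near end)
β1 |I1  (I1: I, integral causality)
β2 |J1  (C1: C, integral causality)
β0 |J2  (common-e at J1 fixed by 2)
β4 |I2  (0-jn J1 has e-setter on 2)
β3 |R1  (J2 effort already set via bond 0)

β0 stroke→J2
β1 stroke→I1
β2 stroke→J1
β3 stroke→R1
β4 stroke→I2
β5 stroke→Sf1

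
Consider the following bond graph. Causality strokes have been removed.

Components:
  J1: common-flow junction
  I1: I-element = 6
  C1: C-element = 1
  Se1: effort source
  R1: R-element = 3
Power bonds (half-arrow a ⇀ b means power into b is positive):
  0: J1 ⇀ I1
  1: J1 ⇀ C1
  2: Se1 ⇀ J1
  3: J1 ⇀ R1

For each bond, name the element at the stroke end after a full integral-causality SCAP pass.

bond 0 stroke at I1
bond 1 stroke at J1
bond 2 stroke at J1
bond 3 stroke at J1

#2 stroke→J1  (Se1 (Se) sets effort on bond)
#0 stroke→I1  (I1 integral (f out))
#1 stroke→J1  (J1: bond 0 brought flow, rest push out)
#3 stroke→J1  (1-jn J1 has f-setter on 0)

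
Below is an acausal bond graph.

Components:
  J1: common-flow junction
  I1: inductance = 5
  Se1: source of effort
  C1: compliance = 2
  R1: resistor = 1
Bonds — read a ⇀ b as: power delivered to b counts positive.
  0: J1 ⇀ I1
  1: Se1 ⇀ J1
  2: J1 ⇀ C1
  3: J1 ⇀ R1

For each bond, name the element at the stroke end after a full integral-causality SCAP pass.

β1 stroke at J1  (Se1 fixes effort; stroke away)
β0 stroke at I1  (I1 integral (f out))
β2 stroke at J1  (common-f at J1 fixed by 0)
β3 stroke at J1  (1-jn J1 has f-setter on 0)

bond 0 →I1
bond 1 →J1
bond 2 →J1
bond 3 →J1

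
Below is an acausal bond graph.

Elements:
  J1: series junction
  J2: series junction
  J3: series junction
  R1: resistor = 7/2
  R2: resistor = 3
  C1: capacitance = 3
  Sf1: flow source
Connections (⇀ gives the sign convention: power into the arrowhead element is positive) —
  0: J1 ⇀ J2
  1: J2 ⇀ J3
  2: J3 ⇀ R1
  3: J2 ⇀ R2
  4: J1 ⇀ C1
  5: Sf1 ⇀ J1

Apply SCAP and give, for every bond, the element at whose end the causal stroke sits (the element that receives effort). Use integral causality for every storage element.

bond 5 stroke→Sf1  (Sf1 fixes flow; stroke at Sf1)
bond 0 stroke→J1  (J1 flow already set via bond 5)
bond 4 stroke→J1  (J1 flow already set via bond 5)
bond 1 stroke→J2  (common-f at J2 fixed by 0)
bond 3 stroke→J2  (1-jn J2 has f-setter on 0)
bond 2 stroke→J3  (J3: bond 1 brought flow, rest push out)

bond 0 →J1
bond 1 →J2
bond 2 →J3
bond 3 →J2
bond 4 →J1
bond 5 →Sf1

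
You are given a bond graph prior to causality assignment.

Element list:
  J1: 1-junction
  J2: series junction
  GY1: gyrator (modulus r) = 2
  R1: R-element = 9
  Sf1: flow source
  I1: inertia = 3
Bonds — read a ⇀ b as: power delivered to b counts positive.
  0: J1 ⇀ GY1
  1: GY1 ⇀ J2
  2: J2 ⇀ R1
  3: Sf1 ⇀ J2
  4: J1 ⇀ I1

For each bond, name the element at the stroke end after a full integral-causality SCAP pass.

β3 stroke→Sf1  (Sf1 (Sf) sets flow on bond)
β1 stroke→J2  (J2 flow already set via bond 3)
β2 stroke→J2  (J2 flow already set via bond 3)
β0 stroke→J1  (through GY1, causality inverts; strokes same side of GY1)
β4 stroke→I1  (only one flow-in slot at J1)

β0 →J1
β1 →J2
β2 →J2
β3 →Sf1
β4 →I1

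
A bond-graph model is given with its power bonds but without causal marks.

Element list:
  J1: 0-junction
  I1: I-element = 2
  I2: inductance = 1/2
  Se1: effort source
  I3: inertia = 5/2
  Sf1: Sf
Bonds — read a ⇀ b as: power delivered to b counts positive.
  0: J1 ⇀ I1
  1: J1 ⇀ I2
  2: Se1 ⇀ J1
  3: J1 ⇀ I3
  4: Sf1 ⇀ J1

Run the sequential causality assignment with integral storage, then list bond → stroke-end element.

#2 |J1  (Se1 (Se) sets effort on bond)
#4 |Sf1  (Sf1: flow source, stroke at near end)
#0 |I1  (J1 effort already set via bond 2)
#1 |I2  (common-e at J1 fixed by 2)
#3 |I3  (0-jn J1 has e-setter on 2)

#0 stroke→I1
#1 stroke→I2
#2 stroke→J1
#3 stroke→I3
#4 stroke→Sf1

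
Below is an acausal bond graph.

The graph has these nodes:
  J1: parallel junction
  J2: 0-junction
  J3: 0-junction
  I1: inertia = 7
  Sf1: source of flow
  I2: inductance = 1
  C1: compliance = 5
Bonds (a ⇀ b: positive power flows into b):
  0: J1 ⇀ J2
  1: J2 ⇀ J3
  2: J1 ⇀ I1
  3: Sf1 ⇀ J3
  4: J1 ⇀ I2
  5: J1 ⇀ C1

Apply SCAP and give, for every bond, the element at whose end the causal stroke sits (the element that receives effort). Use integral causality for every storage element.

bond 0 stroke→J2
bond 1 stroke→J3
bond 2 stroke→I1
bond 3 stroke→Sf1
bond 4 stroke→I2
bond 5 stroke→J1

b3 stroke at Sf1  (source Sf1 imposes f)
b1 stroke at J3  (J3: last free bond brings effort in)
b0 stroke at J2  (J2 needs exactly one e-in)
b2 stroke at I1  (I1: I, integral causality)
b4 stroke at I2  (I2: I, integral causality)
b5 stroke at J1  (only one effort-in slot at J1)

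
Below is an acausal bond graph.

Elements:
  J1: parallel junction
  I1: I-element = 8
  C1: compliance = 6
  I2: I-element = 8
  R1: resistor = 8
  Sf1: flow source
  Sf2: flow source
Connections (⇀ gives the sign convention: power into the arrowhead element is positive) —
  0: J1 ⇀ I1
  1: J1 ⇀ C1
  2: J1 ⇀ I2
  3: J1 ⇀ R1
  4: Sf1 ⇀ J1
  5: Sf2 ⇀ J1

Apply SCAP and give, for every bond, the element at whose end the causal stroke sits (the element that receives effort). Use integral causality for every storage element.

#4 stroke→Sf1  (Sf1 (Sf) sets flow on bond)
#5 stroke→Sf2  (Sf2 fixes flow; stroke at Sf2)
#0 stroke→I1  (I1 outputs flow p/I1)
#1 stroke→J1  (C1 outputs effort q/C1)
#2 stroke→I2  (0-jn J1 has e-setter on 1)
#3 stroke→R1  (common-e at J1 fixed by 1)

b0 |I1
b1 |J1
b2 |I2
b3 |R1
b4 |Sf1
b5 |Sf2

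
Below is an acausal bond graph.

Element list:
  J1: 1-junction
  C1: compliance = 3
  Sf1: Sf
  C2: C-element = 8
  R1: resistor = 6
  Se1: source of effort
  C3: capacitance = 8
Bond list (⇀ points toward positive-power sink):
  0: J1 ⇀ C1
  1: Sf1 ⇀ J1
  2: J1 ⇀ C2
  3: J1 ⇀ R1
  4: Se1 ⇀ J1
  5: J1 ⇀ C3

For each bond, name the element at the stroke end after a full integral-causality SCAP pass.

#1 stroke→Sf1  (Sf1 (Sf) sets flow on bond)
#4 stroke→J1  (source Se1 imposes e)
#0 stroke→J1  (J1 flow already set via bond 1)
#2 stroke→J1  (1-jn J1 has f-setter on 1)
#3 stroke→J1  (J1 flow already set via bond 1)
#5 stroke→J1  (common-f at J1 fixed by 1)

b0 stroke at J1
b1 stroke at Sf1
b2 stroke at J1
b3 stroke at J1
b4 stroke at J1
b5 stroke at J1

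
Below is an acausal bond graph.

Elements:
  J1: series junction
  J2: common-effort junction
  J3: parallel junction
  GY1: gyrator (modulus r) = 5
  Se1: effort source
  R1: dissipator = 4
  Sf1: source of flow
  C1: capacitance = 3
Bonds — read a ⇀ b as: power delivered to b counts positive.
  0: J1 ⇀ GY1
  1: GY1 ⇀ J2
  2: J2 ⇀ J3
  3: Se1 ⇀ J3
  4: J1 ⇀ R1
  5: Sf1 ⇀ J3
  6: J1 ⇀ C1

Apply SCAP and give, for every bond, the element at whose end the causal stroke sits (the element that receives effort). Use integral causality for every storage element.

#3 stroke at J3  (source Se1 imposes e)
#5 stroke at Sf1  (Sf1 fixes flow; stroke at Sf1)
#2 stroke at J2  (common-e at J3 fixed by 3)
#1 stroke at GY1  (0-jn J2 has e-setter on 2)
#0 stroke at GY1  (GY1: gyrator matches bond 1)
#4 stroke at J1  (1-jn J1 has f-setter on 0)
#6 stroke at J1  (J1 flow already set via bond 0)

b0 stroke→GY1
b1 stroke→GY1
b2 stroke→J2
b3 stroke→J3
b4 stroke→J1
b5 stroke→Sf1
b6 stroke→J1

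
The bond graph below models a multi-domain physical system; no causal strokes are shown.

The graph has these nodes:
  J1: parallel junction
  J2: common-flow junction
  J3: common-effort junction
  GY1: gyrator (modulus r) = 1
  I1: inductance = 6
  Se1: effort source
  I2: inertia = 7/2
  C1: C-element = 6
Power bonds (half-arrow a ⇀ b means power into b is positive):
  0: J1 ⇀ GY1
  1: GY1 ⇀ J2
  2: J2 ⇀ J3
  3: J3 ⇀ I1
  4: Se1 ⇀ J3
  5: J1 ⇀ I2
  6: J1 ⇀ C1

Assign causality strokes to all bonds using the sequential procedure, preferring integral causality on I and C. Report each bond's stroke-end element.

#4 stroke→J3  (source Se1 imposes e)
#2 stroke→J2  (0-jn J3 has e-setter on 4)
#3 stroke→I1  (J3 effort already set via bond 4)
#1 stroke→GY1  (closing 1-jn rule on J2)
#0 stroke→GY1  (GY1 both-in/both-out from 1)
#5 stroke→I2  (I2: I, integral causality)
#6 stroke→J1  (only one effort-in slot at J1)

#0 →GY1
#1 →GY1
#2 →J2
#3 →I1
#4 →J3
#5 →I2
#6 →J1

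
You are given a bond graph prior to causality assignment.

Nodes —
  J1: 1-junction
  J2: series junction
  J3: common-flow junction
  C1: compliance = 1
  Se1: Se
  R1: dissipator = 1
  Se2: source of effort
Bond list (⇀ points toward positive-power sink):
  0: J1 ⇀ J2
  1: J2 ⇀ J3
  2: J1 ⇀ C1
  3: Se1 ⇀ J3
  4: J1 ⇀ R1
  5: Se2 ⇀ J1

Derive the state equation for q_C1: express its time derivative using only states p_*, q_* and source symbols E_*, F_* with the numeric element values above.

b3 |J3  (Se1 (Se) sets effort on bond)
b5 |J1  (source Se2 imposes e)
b1 |J2  (only one flow-in slot at J3)
b0 |J1  (J2 needs exactly one f-in)
b2 |J1  (prefer integral on C1)
b4 |R1  (J1: last free bond brings flow in)

dq_C1/dt = E_Se1 + E_Se2 - q_C1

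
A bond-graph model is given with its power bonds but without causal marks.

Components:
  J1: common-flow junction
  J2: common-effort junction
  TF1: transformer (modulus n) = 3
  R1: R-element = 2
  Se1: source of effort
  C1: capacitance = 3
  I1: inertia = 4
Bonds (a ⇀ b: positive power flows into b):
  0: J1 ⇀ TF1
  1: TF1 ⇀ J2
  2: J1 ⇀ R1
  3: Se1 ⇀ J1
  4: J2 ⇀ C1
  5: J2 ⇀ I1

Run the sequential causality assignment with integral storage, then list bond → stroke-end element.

bond 0 stroke→J1
bond 1 stroke→TF1
bond 2 stroke→R1
bond 3 stroke→J1
bond 4 stroke→J2
bond 5 stroke→I1

bond 3 |J1  (source Se1 imposes e)
bond 4 |J2  (C1 integral (e out))
bond 1 |TF1  (0-jn J2 has e-setter on 4)
bond 5 |I1  (0-jn J2 has e-setter on 4)
bond 0 |J1  (TF1 one-in-one-out from 1)
bond 2 |R1  (J1 needs exactly one f-in)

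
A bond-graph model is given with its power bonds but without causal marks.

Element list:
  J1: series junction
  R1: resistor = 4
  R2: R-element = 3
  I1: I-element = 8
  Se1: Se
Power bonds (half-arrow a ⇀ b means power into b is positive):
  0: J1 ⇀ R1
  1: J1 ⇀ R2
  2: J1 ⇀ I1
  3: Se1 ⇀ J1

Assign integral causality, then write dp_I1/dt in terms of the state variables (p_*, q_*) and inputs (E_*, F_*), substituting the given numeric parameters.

dp_I1/dt = E_Se1 - 7*p_I1/8

bond 3 →J1  (source Se1 imposes e)
bond 2 →I1  (I1: I, integral causality)
bond 0 →J1  (common-f at J1 fixed by 2)
bond 1 →J1  (1-jn J1 has f-setter on 2)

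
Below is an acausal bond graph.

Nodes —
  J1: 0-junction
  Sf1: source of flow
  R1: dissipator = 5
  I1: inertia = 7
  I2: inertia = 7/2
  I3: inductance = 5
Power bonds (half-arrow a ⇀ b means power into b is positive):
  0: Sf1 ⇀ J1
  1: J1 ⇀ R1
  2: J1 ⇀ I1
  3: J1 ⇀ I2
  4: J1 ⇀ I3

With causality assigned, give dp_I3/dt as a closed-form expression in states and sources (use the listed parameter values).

dp_I3/dt = 5*F_Sf1 - 5*p_I1/7 - 10*p_I2/7 - p_I3

b0 |Sf1  (Sf1 fixes flow; stroke at Sf1)
b2 |I1  (I1: I, integral causality)
b3 |I2  (I2 outputs flow p/I2)
b4 |I3  (I3 integral (f out))
b1 |J1  (closing 0-jn rule on J1)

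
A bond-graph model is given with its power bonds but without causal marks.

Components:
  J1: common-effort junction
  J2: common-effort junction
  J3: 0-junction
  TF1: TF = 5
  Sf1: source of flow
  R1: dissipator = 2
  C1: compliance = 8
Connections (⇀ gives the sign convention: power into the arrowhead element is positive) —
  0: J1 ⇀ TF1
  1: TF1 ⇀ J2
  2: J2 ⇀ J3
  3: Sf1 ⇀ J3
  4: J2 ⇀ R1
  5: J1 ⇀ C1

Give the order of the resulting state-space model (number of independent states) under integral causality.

b3 stroke→Sf1  (Sf1: flow source, stroke at near end)
b2 stroke→J3  (J3 needs exactly one e-in)
b5 stroke→J1  (prefer integral on C1)
b0 stroke→TF1  (0-jn J1 has e-setter on 5)
b1 stroke→J2  (through TF1, causality passes straight; one stroke at TF1)
b4 stroke→R1  (common-e at J2 fixed by 1)

1  (C1 all integral)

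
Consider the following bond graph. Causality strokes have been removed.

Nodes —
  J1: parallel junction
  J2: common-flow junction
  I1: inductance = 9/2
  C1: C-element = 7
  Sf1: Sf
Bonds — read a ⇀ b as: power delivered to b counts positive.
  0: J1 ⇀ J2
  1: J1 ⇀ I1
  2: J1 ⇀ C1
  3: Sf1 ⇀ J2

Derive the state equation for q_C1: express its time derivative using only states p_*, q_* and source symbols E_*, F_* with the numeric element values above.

#3 stroke→Sf1  (Sf1 (Sf) sets flow on bond)
#0 stroke→J2  (J2: bond 3 brought flow, rest push out)
#1 stroke→I1  (I1: I, integral causality)
#2 stroke→J1  (only one effort-in slot at J1)

dq_C1/dt = -F_Sf1 - 2*p_I1/9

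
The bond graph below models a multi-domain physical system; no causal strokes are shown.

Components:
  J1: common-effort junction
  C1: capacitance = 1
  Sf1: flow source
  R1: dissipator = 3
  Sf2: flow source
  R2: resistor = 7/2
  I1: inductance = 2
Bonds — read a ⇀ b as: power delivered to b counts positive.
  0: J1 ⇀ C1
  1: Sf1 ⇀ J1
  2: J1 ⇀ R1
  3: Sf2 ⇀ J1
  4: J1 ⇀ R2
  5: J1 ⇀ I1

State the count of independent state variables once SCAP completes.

2  (C1, I1 all integral)

#1 stroke→Sf1  (Sf1 (Sf) sets flow on bond)
#3 stroke→Sf2  (source Sf2 imposes f)
#0 stroke→J1  (C1 integral (e out))
#2 stroke→R1  (0-jn J1 has e-setter on 0)
#4 stroke→R2  (J1: bond 0 brought effort, rest push out)
#5 stroke→I1  (J1 effort already set via bond 0)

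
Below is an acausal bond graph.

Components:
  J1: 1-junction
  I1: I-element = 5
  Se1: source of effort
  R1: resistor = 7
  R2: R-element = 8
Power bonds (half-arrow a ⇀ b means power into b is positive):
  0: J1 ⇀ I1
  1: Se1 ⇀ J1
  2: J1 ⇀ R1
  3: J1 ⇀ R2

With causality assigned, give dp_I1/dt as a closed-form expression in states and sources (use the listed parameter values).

dp_I1/dt = E_Se1 - 3*p_I1

β1 →J1  (Se1: effort source, stroke at far end)
β0 →I1  (I1: I, integral causality)
β2 →J1  (J1: bond 0 brought flow, rest push out)
β3 →J1  (1-jn J1 has f-setter on 0)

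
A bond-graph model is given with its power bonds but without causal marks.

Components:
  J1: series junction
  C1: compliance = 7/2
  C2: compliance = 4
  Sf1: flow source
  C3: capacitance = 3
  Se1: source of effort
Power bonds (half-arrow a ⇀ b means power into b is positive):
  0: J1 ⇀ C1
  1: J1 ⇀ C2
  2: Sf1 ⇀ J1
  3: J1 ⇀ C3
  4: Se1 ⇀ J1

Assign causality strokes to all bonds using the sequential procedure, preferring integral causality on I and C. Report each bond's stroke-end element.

#0 stroke→J1
#1 stroke→J1
#2 stroke→Sf1
#3 stroke→J1
#4 stroke→J1

b2 |Sf1  (Sf1: flow source, stroke at near end)
b4 |J1  (Se1 (Se) sets effort on bond)
b0 |J1  (1-jn J1 has f-setter on 2)
b1 |J1  (J1: bond 2 brought flow, rest push out)
b3 |J1  (common-f at J1 fixed by 2)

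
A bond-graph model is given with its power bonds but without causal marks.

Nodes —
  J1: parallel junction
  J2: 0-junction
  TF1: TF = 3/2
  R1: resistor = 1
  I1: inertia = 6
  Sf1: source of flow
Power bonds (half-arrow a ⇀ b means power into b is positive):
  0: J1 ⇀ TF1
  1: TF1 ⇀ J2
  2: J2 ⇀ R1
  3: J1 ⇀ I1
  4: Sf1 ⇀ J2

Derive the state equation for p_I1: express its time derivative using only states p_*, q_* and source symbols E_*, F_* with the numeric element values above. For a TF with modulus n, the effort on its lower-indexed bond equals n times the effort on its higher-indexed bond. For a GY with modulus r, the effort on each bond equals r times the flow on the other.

dp_I1/dt = 3*F_Sf1/2 - 3*p_I1/8

b4 stroke at Sf1  (Sf1 (Sf) sets flow on bond)
b3 stroke at I1  (I1 integral (f out))
b0 stroke at J1  (J1 needs exactly one e-in)
b1 stroke at TF1  (through TF1, causality passes straight; one stroke at TF1)
b2 stroke at J2  (J2: last free bond brings effort in)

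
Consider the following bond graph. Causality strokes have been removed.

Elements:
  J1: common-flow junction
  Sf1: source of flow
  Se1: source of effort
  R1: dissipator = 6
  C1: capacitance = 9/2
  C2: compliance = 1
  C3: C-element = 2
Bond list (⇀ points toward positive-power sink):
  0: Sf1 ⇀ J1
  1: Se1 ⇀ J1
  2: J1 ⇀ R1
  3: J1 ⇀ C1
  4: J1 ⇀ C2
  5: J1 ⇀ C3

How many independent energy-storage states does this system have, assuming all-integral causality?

3  (C1, C2, C3 all integral)

#0 →Sf1  (Sf1: flow source, stroke at near end)
#1 →J1  (Se1: effort source, stroke at far end)
#2 →J1  (J1 flow already set via bond 0)
#3 →J1  (common-f at J1 fixed by 0)
#4 →J1  (1-jn J1 has f-setter on 0)
#5 →J1  (common-f at J1 fixed by 0)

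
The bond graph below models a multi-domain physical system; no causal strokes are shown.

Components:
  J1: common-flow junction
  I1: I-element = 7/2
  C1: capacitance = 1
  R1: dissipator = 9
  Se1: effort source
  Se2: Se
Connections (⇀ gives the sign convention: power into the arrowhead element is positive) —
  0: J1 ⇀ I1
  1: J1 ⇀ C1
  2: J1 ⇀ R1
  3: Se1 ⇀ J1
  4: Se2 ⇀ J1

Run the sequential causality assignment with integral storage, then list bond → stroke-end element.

b0 |I1
b1 |J1
b2 |J1
b3 |J1
b4 |J1

#3 stroke at J1  (Se1 fixes effort; stroke away)
#4 stroke at J1  (Se2 fixes effort; stroke away)
#0 stroke at I1  (prefer integral on I1)
#1 stroke at J1  (1-jn J1 has f-setter on 0)
#2 stroke at J1  (common-f at J1 fixed by 0)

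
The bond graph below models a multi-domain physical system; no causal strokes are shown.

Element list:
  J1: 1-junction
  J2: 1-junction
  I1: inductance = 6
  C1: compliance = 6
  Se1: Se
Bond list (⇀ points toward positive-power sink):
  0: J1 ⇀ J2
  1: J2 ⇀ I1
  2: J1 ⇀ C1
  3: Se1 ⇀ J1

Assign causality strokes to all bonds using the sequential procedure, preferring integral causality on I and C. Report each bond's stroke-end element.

β3 stroke→J1  (source Se1 imposes e)
β1 stroke→I1  (I1 integral (f out))
β0 stroke→J2  (J2 flow already set via bond 1)
β2 stroke→J1  (J1: bond 0 brought flow, rest push out)

bond 0 stroke at J2
bond 1 stroke at I1
bond 2 stroke at J1
bond 3 stroke at J1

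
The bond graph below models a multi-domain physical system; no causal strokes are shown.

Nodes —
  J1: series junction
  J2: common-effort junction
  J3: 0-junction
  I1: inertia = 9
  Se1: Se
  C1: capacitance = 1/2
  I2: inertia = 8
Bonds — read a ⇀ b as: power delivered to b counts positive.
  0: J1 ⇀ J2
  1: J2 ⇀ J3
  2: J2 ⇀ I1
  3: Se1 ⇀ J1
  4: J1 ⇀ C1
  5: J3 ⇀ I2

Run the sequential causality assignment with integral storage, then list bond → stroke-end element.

β3 stroke at J1  (Se1: effort source, stroke at far end)
β2 stroke at I1  (I1 integral (f out))
β4 stroke at J1  (C1 outputs effort q/C1)
β0 stroke at J2  (only one flow-in slot at J1)
β1 stroke at J3  (J2 effort already set via bond 0)
β5 stroke at I2  (J3: bond 1 brought effort, rest push out)

b0 stroke→J2
b1 stroke→J3
b2 stroke→I1
b3 stroke→J1
b4 stroke→J1
b5 stroke→I2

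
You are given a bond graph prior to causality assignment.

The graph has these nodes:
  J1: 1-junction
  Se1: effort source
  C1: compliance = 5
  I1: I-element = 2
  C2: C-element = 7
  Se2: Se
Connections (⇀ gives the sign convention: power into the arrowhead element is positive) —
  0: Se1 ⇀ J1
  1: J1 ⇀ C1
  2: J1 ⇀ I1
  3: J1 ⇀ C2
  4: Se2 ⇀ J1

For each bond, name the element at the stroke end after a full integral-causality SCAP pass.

#0 stroke→J1  (Se1 (Se) sets effort on bond)
#4 stroke→J1  (source Se2 imposes e)
#1 stroke→J1  (C1 outputs effort q/C1)
#2 stroke→I1  (I1 outputs flow p/I1)
#3 stroke→J1  (J1: bond 2 brought flow, rest push out)

β0 →J1
β1 →J1
β2 →I1
β3 →J1
β4 →J1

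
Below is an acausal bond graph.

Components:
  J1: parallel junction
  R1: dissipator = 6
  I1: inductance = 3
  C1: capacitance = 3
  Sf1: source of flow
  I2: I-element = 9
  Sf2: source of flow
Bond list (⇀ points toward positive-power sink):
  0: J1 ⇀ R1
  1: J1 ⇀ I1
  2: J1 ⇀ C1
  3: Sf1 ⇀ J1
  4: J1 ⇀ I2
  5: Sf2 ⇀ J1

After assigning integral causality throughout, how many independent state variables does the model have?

b3 stroke→Sf1  (Sf1 (Sf) sets flow on bond)
b5 stroke→Sf2  (Sf2 (Sf) sets flow on bond)
b1 stroke→I1  (I1 outputs flow p/I1)
b2 stroke→J1  (C1 outputs effort q/C1)
b0 stroke→R1  (common-e at J1 fixed by 2)
b4 stroke→I2  (J1: bond 2 brought effort, rest push out)

3  (C1, I1, I2 all integral)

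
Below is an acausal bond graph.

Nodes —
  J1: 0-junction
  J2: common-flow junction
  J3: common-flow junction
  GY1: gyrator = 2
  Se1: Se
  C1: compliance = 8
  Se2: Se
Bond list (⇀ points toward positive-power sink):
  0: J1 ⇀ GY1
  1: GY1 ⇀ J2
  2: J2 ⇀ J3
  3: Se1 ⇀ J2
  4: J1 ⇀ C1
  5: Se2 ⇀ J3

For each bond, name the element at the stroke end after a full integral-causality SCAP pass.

#0 stroke→GY1
#1 stroke→GY1
#2 stroke→J2
#3 stroke→J2
#4 stroke→J1
#5 stroke→J3

bond 3 →J2  (Se1: effort source, stroke at far end)
bond 5 →J3  (Se2: effort source, stroke at far end)
bond 2 →J2  (J3 needs exactly one f-in)
bond 1 →GY1  (only one flow-in slot at J2)
bond 0 →GY1  (GY GY1: same side as bond 1)
bond 4 →J1  (only one effort-in slot at J1)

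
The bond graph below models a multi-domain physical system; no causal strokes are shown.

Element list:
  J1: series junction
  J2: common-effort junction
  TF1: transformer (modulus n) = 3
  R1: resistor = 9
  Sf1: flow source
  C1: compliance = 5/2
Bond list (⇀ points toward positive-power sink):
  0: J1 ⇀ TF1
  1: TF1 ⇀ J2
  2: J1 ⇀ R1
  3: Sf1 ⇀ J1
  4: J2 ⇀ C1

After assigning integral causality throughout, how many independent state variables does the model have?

1  (C1 all integral)

bond 3 stroke at Sf1  (Sf1 fixes flow; stroke at Sf1)
bond 0 stroke at J1  (1-jn J1 has f-setter on 3)
bond 2 stroke at J1  (J1 flow already set via bond 3)
bond 1 stroke at TF1  (TF1: transformer flips bond 0)
bond 4 stroke at J2  (J2 needs exactly one e-in)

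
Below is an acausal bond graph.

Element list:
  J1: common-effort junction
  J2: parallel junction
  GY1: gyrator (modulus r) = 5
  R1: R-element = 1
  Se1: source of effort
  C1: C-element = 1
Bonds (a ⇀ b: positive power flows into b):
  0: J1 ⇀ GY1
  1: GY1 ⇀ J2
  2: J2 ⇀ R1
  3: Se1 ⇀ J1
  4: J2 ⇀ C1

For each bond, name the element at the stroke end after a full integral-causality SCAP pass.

b3 stroke at J1  (Se1: effort source, stroke at far end)
b0 stroke at GY1  (common-e at J1 fixed by 3)
b1 stroke at GY1  (GY GY1: same side as bond 0)
b4 stroke at J2  (prefer integral on C1)
b2 stroke at R1  (J2: bond 4 brought effort, rest push out)

#0 |GY1
#1 |GY1
#2 |R1
#3 |J1
#4 |J2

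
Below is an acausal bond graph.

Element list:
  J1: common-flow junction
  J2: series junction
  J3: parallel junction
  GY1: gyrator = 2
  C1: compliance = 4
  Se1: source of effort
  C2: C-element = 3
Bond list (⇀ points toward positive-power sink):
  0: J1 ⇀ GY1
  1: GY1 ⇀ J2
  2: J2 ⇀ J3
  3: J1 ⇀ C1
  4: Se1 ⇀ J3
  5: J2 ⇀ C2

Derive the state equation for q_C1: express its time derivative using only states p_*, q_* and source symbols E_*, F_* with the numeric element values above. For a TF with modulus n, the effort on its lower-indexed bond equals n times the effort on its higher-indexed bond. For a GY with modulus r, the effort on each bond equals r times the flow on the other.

#4 →J3  (source Se1 imposes e)
#2 →J2  (common-e at J3 fixed by 4)
#3 →J1  (prefer integral on C1)
#0 →GY1  (J1 needs exactly one f-in)
#1 →GY1  (GY GY1: same side as bond 0)
#5 →J2  (J2: bond 1 brought flow, rest push out)

dq_C1/dt = E_Se1/2 + q_C2/6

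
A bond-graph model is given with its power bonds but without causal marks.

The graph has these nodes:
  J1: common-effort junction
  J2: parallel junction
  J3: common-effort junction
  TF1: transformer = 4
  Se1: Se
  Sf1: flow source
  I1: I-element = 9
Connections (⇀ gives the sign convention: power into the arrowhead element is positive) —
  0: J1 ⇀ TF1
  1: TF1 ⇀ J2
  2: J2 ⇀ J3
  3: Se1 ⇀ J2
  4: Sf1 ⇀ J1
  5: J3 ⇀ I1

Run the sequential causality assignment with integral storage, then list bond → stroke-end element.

#0 stroke→J1
#1 stroke→TF1
#2 stroke→J3
#3 stroke→J2
#4 stroke→Sf1
#5 stroke→I1

β3 stroke→J2  (source Se1 imposes e)
β4 stroke→Sf1  (Sf1 (Sf) sets flow on bond)
β0 stroke→J1  (J1: last free bond brings effort in)
β1 stroke→TF1  (J2: bond 3 brought effort, rest push out)
β2 stroke→J3  (J2 effort already set via bond 3)
β5 stroke→I1  (J3: bond 2 brought effort, rest push out)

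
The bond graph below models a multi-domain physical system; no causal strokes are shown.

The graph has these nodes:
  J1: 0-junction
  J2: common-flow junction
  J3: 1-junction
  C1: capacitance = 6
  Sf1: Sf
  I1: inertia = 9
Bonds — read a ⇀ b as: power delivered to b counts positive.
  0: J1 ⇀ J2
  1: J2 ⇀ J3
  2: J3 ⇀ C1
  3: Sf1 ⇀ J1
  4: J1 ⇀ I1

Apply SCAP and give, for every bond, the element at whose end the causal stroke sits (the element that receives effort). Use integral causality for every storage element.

b3 stroke→Sf1  (source Sf1 imposes f)
b2 stroke→J3  (C1 integral (e out))
b1 stroke→J2  (J3 needs exactly one f-in)
b0 stroke→J1  (only one flow-in slot at J2)
b4 stroke→I1  (J1: bond 0 brought effort, rest push out)

β0 →J1
β1 →J2
β2 →J3
β3 →Sf1
β4 →I1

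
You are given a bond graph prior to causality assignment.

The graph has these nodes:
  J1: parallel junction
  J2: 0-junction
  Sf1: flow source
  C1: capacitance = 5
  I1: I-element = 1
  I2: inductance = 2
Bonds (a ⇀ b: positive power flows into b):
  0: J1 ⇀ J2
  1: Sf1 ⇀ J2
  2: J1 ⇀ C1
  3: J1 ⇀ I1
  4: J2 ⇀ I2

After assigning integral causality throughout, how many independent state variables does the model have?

β1 |Sf1  (Sf1: flow source, stroke at near end)
β2 |J1  (C1 outputs effort q/C1)
β0 |J2  (common-e at J1 fixed by 2)
β3 |I1  (common-e at J1 fixed by 2)
β4 |I2  (0-jn J2 has e-setter on 0)

3  (C1, I1, I2 all integral)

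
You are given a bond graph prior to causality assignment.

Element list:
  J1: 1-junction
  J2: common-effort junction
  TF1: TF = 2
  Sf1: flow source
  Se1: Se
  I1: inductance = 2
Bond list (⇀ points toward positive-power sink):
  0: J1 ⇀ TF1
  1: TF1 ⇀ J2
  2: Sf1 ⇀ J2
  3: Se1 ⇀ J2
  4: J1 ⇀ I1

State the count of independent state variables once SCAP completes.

1  (I1 all integral)

b2 →Sf1  (Sf1 (Sf) sets flow on bond)
b3 →J2  (source Se1 imposes e)
b1 →TF1  (0-jn J2 has e-setter on 3)
b0 →J1  (through TF1, causality passes straight; one stroke at TF1)
b4 →I1  (J1 needs exactly one f-in)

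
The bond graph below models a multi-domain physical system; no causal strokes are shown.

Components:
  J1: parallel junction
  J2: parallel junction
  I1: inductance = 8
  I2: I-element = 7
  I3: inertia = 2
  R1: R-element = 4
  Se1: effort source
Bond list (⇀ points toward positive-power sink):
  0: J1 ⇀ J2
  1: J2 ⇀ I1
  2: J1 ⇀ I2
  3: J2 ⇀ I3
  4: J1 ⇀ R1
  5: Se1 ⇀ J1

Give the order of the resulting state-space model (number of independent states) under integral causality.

#5 stroke→J1  (source Se1 imposes e)
#0 stroke→J2  (common-e at J1 fixed by 5)
#2 stroke→I2  (J1 effort already set via bond 5)
#4 stroke→R1  (common-e at J1 fixed by 5)
#1 stroke→I1  (0-jn J2 has e-setter on 0)
#3 stroke→I3  (J2: bond 0 brought effort, rest push out)

3  (I1, I2, I3 all integral)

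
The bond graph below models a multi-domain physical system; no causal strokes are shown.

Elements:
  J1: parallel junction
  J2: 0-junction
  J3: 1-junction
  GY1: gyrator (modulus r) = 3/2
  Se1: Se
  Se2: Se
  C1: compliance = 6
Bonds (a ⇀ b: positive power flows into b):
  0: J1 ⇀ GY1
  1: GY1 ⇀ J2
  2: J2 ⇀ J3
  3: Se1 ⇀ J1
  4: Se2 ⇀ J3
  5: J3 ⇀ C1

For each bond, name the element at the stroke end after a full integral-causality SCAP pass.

#0 |GY1
#1 |GY1
#2 |J2
#3 |J1
#4 |J3
#5 |J3

bond 3 |J1  (source Se1 imposes e)
bond 4 |J3  (Se2 (Se) sets effort on bond)
bond 0 |GY1  (common-e at J1 fixed by 3)
bond 1 |GY1  (through GY1, causality inverts; strokes same side of GY1)
bond 2 |J2  (only one effort-in slot at J2)
bond 5 |J3  (J3: bond 2 brought flow, rest push out)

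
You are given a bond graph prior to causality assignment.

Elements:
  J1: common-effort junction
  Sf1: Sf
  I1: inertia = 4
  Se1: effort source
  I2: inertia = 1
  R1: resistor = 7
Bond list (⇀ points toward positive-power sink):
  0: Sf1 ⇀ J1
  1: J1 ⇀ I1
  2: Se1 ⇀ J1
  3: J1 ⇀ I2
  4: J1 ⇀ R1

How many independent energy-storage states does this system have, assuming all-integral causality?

#0 stroke→Sf1  (Sf1 fixes flow; stroke at Sf1)
#2 stroke→J1  (Se1: effort source, stroke at far end)
#1 stroke→I1  (common-e at J1 fixed by 2)
#3 stroke→I2  (J1: bond 2 brought effort, rest push out)
#4 stroke→R1  (J1 effort already set via bond 2)

2  (I1, I2 all integral)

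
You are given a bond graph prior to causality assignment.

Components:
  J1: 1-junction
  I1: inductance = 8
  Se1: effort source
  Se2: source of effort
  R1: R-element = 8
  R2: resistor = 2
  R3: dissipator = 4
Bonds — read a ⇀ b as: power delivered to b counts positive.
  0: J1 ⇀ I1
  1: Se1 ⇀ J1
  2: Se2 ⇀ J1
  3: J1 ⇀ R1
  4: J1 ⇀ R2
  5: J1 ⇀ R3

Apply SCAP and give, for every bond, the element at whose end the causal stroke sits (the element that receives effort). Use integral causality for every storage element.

b0 →I1
b1 →J1
b2 →J1
b3 →J1
b4 →J1
b5 →J1

bond 1 |J1  (source Se1 imposes e)
bond 2 |J1  (Se2 (Se) sets effort on bond)
bond 0 |I1  (I1 outputs flow p/I1)
bond 3 |J1  (1-jn J1 has f-setter on 0)
bond 4 |J1  (1-jn J1 has f-setter on 0)
bond 5 |J1  (J1: bond 0 brought flow, rest push out)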